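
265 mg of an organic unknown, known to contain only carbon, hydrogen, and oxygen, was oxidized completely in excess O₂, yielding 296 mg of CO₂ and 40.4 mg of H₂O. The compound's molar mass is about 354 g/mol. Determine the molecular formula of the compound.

mol C = 0.296 g CO₂ ÷ 44.009 g/mol = 0.006726 mol
mol H = 2 × 0.0404 g H₂O ÷ 18.015 g/mol = 0.004485 mol
mass O = 0.265 − (0.08078 + 0.004521) = 0.1797 g → mol O = 0.1797 ÷ 15.999 = 0.01123 mol
Divide by the smallest (0.004485 mol): C 1.500, H 1.000, O 2.504
Multiplying each by 2 gives whole numbers: C 3.00, H 2.00, O 5.01
Empirical formula: C3H2O5
Empirical-formula mass = 118.04 g/mol; 354 ÷ 118.04 ≈ 3, so the molecular formula is C9H6O15.

C9H6O15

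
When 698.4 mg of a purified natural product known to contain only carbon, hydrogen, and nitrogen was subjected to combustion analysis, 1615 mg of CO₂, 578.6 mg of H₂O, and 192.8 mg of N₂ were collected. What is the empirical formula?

C8H14N3

mol C = 1.615 g CO₂ ÷ 44.009 g/mol = 0.036697 mol
mol H = 2 × 0.5786 g H₂O ÷ 18.015 g/mol = 0.064235 mol
mol N = 2 × 0.1928 g N₂ ÷ 28.014 g/mol = 0.013765 mol
Divide by the smallest (0.013765 mol): C 2.666, H 4.667, N 1.000
Multiplying each by 3 gives whole numbers: C 8.00, H 14.00, N 3.00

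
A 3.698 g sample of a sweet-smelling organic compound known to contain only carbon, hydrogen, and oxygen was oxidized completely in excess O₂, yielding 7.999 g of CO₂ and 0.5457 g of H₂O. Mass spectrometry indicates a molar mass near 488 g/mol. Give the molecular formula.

C24H8O12

mol C = 7.999 g CO₂ ÷ 44.009 g/mol = 0.18176 mol
mol H = 2 × 0.5457 g H₂O ÷ 18.015 g/mol = 0.060583 mol
mass O = 3.698 − (2.1831 + 0.061068) = 1.4538 g → mol O = 1.4538 ÷ 15.999 = 0.090870 mol
Divide by the smallest (0.060583 mol): C 3.000, H 1.000, O 1.500
Multiplying each by 2 gives whole numbers: C 6.00, H 2.00, O 3.00
Empirical formula: C6H2O3
Empirical-formula mass = 122.08 g/mol; 488 ÷ 122.08 ≈ 4, so the molecular formula is C24H8O12.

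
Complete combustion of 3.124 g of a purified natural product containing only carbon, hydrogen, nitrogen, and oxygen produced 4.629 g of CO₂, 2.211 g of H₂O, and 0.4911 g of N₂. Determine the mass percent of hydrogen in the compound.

mol C = 4.629 g CO₂ ÷ 44.009 g/mol = 0.10518 mol
mol H = 2 × 2.211 g H₂O ÷ 18.015 g/mol = 0.24546 mol
mol N = 2 × 0.4911 g N₂ ÷ 28.014 g/mol = 0.035061 mol
mass O = 3.124 − (1.2634 + 0.24743 + 0.49110) = 1.1221 g → mol O = 1.1221 ÷ 15.999 = 0.070137 mol
mass % H = 0.24743 g ÷ 3.124 g × 100%

7.92%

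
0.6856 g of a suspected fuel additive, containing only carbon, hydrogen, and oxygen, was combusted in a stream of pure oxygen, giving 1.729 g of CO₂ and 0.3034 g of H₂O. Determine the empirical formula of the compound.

mol C = 1.729 g CO₂ ÷ 44.009 g/mol = 0.039287 mol
mol H = 2 × 0.3034 g H₂O ÷ 18.015 g/mol = 0.033683 mol
mass O = 0.6856 − (0.47188 + 0.033953) = 0.17977 g → mol O = 0.17977 ÷ 15.999 = 0.011236 mol
Divide by the smallest (0.011236 mol): C 3.497, H 2.998, O 1.000
Multiplying each by 2 gives whole numbers: C 6.99, H 6.00, O 2.00

C7H6O2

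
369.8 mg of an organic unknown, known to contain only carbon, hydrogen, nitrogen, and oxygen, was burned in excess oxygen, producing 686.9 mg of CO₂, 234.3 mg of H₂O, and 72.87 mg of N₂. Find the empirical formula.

mol C = 0.6869 g CO₂ ÷ 44.009 g/mol = 0.015608 mol
mol H = 2 × 0.2343 g H₂O ÷ 18.015 g/mol = 0.026012 mol
mol N = 2 × 0.07287 g N₂ ÷ 28.014 g/mol = 0.0052024 mol
mass O = 0.3698 − (0.18747 + 0.026220 + 0.072870) = 0.083241 g → mol O = 0.083241 ÷ 15.999 = 0.0052029 mol
Divide by the smallest (0.0052024 mol): C 3.000, H 5.000, N 1.000, O 1.000

C3H5NO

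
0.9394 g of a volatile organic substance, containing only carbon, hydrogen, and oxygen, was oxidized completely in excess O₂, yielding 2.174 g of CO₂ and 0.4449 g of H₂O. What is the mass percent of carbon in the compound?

mol C = 2.174 g CO₂ ÷ 44.009 g/mol = 0.049399 mol
mol H = 2 × 0.4449 g H₂O ÷ 18.015 g/mol = 0.049392 mol
mass O = 0.9394 − (0.59333 + 0.049787) = 0.29628 g → mol O = 0.29628 ÷ 15.999 = 0.018519 mol
mass % C = 0.59333 g ÷ 0.9394 g × 100%

63.16%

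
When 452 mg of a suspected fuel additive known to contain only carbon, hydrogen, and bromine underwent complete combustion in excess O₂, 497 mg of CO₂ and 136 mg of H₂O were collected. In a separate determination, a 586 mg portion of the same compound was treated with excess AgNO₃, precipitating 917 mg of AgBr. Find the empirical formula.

C3H4Br

mol C = 0.497 g CO₂ ÷ 44.009 g/mol = 0.01129 mol
mol H = 2 × 0.136 g H₂O ÷ 18.015 g/mol = 0.01510 mol
From the AgBr data: mol Br per gram of compound = (0.917 ÷ 187.772) ÷ 0.586 = 0.008334 mol/g, so in the 0.452 g combustion sample mol Br = 0.003767 mol
Divide by the smallest (0.003767 mol): C 2.998, H 4.008, Br 1.000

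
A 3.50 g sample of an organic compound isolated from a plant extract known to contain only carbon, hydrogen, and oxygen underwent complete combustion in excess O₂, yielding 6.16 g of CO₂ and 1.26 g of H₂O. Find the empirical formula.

C4H4O3

mol C = 6.16 g CO₂ ÷ 44.009 g/mol = 0.1400 mol
mol H = 2 × 1.26 g H₂O ÷ 18.015 g/mol = 0.1399 mol
mass O = 3.50 − (1.681 + 0.1410) = 1.678 g → mol O = 1.678 ÷ 15.999 = 0.1049 mol
Divide by the smallest (0.1049 mol): C 1.335, H 1.334, O 1.000
Multiplying each by 3 gives whole numbers: C 4.00, H 4.00, O 3.00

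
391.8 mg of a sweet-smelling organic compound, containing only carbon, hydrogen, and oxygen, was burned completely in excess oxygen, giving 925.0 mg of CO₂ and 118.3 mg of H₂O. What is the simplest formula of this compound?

mol C = 0.9250 g CO₂ ÷ 44.009 g/mol = 0.021018 mol
mol H = 2 × 0.1183 g H₂O ÷ 18.015 g/mol = 0.013133 mol
mass O = 0.3918 − (0.25245 + 0.013239) = 0.12611 g → mol O = 0.12611 ÷ 15.999 = 0.0078823 mol
Divide by the smallest (0.0078823 mol): C 2.667, H 1.666, O 1.000
Multiplying each by 3 gives whole numbers: C 8.00, H 5.00, O 3.00

C8H5O3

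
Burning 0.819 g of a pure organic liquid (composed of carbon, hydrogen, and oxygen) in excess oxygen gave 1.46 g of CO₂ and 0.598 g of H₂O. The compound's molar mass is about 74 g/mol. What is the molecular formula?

C3H6O2

mol C = 1.46 g CO₂ ÷ 44.009 g/mol = 0.03318 mol
mol H = 2 × 0.598 g H₂O ÷ 18.015 g/mol = 0.06639 mol
mass O = 0.819 − (0.3985 + 0.06692) = 0.3536 g → mol O = 0.3536 ÷ 15.999 = 0.02210 mol
Divide by the smallest (0.02210 mol): C 1.501, H 3.004, O 1.000
Multiplying each by 2 gives whole numbers: C 3.00, H 6.01, O 2.00
Empirical formula: C3H6O2
Empirical-formula mass = 74.08 g/mol; 74 ÷ 74.08 ≈ 1, so the molecular formula is C3H6O2.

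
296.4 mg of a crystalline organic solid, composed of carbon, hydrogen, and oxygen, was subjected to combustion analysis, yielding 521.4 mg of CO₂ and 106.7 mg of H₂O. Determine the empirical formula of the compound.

C4H4O3

mol C = 0.5214 g CO₂ ÷ 44.009 g/mol = 0.011848 mol
mol H = 2 × 0.1067 g H₂O ÷ 18.015 g/mol = 0.011846 mol
mass O = 0.2964 − (0.14230 + 0.011940) = 0.14216 g → mol O = 0.14216 ÷ 15.999 = 0.0088854 mol
Divide by the smallest (0.0088854 mol): C 1.333, H 1.333, O 1.000
Multiplying each by 3 gives whole numbers: C 4.00, H 4.00, O 3.00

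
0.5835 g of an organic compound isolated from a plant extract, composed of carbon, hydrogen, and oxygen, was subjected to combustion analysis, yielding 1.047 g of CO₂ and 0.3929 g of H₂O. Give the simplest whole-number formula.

mol C = 1.047 g CO₂ ÷ 44.009 g/mol = 0.023791 mol
mol H = 2 × 0.3929 g H₂O ÷ 18.015 g/mol = 0.043619 mol
mass O = 0.5835 − (0.28575 + 0.043968) = 0.25378 g → mol O = 0.25378 ÷ 15.999 = 0.015862 mol
Divide by the smallest (0.015862 mol): C 1.500, H 2.750, O 1.000
Multiplying each by 4 gives whole numbers: C 6.00, H 11.00, O 4.00

C6H11O4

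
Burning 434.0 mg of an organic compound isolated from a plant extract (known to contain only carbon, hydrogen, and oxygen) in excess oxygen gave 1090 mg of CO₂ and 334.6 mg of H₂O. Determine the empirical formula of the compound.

C4H6O

mol C = 1.090 g CO₂ ÷ 44.009 g/mol = 0.024768 mol
mol H = 2 × 0.3346 g H₂O ÷ 18.015 g/mol = 0.037147 mol
mass O = 0.4340 − (0.29748 + 0.037444) = 0.099072 g → mol O = 0.099072 ÷ 15.999 = 0.0061924 mol
Divide by the smallest (0.0061924 mol): C 4.000, H 5.999, O 1.000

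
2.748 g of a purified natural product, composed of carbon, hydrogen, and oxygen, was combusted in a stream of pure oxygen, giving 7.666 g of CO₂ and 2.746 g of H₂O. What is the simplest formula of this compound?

C8H14O

mol C = 7.666 g CO₂ ÷ 44.009 g/mol = 0.17419 mol
mol H = 2 × 2.746 g H₂O ÷ 18.015 g/mol = 0.30486 mol
mass O = 2.748 − (2.0922 + 0.30730) = 0.34849 g → mol O = 0.34849 ÷ 15.999 = 0.021782 mol
Divide by the smallest (0.021782 mol): C 7.997, H 13.996, O 1.000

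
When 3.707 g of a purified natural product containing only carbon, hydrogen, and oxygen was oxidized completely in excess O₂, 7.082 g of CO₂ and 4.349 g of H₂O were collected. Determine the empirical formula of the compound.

C2H6O

mol C = 7.082 g CO₂ ÷ 44.009 g/mol = 0.16092 mol
mol H = 2 × 4.349 g H₂O ÷ 18.015 g/mol = 0.48282 mol
mass O = 3.707 − (1.9328 + 0.48668) = 1.2875 g → mol O = 1.2875 ÷ 15.999 = 0.080473 mol
Divide by the smallest (0.080473 mol): C 2.000, H 6.000, O 1.000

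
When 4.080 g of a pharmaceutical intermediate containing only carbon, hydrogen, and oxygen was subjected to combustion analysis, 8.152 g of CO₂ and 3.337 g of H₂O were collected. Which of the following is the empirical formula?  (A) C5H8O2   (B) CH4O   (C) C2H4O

mol C = 8.152 g CO₂ ÷ 44.009 g/mol = 0.18523 mol
mol H = 2 × 3.337 g H₂O ÷ 18.015 g/mol = 0.37047 mol
mass O = 4.080 − (2.2249 + 0.37343) = 1.4817 g → mol O = 1.4817 ÷ 15.999 = 0.092613 mol
Divide by the smallest (0.092613 mol): C 2.000, H 4.000, O 1.000

(C) C2H4O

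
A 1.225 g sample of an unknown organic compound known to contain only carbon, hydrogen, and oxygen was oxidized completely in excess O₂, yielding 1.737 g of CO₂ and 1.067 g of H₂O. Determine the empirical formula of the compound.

CH3O

mol C = 1.737 g CO₂ ÷ 44.009 g/mol = 0.039469 mol
mol H = 2 × 1.067 g H₂O ÷ 18.015 g/mol = 0.11846 mol
mass O = 1.225 − (0.47406 + 0.11940) = 0.63153 g → mol O = 0.63153 ÷ 15.999 = 0.039473 mol
Divide by the smallest (0.039469 mol): C 1.000, H 3.001, O 1.000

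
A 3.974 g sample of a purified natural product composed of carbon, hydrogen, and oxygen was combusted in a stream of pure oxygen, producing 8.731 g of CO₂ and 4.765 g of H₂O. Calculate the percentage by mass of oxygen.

mol C = 8.731 g CO₂ ÷ 44.009 g/mol = 0.19839 mol
mol H = 2 × 4.765 g H₂O ÷ 18.015 g/mol = 0.52900 mol
mass O = 3.974 − (2.3829 + 0.53324) = 1.0579 g → mol O = 1.0579 ÷ 15.999 = 0.066122 mol
mass % O = 1.0579 g ÷ 3.974 g × 100%

26.62%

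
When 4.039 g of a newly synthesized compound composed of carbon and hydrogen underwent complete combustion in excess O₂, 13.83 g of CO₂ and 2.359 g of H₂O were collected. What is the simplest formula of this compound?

mol C = 13.83 g CO₂ ÷ 44.009 g/mol = 0.31425 mol
mol H = 2 × 2.359 g H₂O ÷ 18.015 g/mol = 0.26189 mol
Divide by the smallest (0.26189 mol): C 1.200, H 1.000
Multiplying each by 5 gives whole numbers: C 6.00, H 5.00

C6H5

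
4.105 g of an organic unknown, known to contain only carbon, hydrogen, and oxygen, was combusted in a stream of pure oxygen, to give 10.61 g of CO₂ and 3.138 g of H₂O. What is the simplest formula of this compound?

mol C = 10.61 g CO₂ ÷ 44.009 g/mol = 0.24109 mol
mol H = 2 × 3.138 g H₂O ÷ 18.015 g/mol = 0.34838 mol
mass O = 4.105 − (2.8957 + 0.35116) = 0.85814 g → mol O = 0.85814 ÷ 15.999 = 0.053637 mol
Divide by the smallest (0.053637 mol): C 4.495, H 6.495, O 1.000
Multiplying each by 2 gives whole numbers: C 8.99, H 12.99, O 2.00

C9H13O2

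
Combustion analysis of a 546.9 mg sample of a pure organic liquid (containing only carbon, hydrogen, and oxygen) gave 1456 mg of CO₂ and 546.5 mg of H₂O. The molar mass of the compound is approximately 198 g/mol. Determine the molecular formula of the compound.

mol C = 1.456 g CO₂ ÷ 44.009 g/mol = 0.033084 mol
mol H = 2 × 0.5465 g H₂O ÷ 18.015 g/mol = 0.060672 mol
mass O = 0.5469 − (0.39737 + 0.061157) = 0.088369 g → mol O = 0.088369 ÷ 15.999 = 0.0055234 mol
Divide by the smallest (0.0055234 mol): C 5.990, H 10.984, O 1.000
Empirical formula: C6H11O
Empirical-formula mass = 99.15 g/mol; 198 ÷ 99.15 ≈ 2, so the molecular formula is C12H22O2.

C12H22O2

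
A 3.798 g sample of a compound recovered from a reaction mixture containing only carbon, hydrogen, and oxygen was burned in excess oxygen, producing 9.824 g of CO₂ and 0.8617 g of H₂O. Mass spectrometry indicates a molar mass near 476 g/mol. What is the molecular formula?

C28H12O8

mol C = 9.824 g CO₂ ÷ 44.009 g/mol = 0.22323 mol
mol H = 2 × 0.8617 g H₂O ÷ 18.015 g/mol = 0.095665 mol
mass O = 3.798 − (2.6812 + 0.096430) = 1.0204 g → mol O = 1.0204 ÷ 15.999 = 0.063778 mol
Divide by the smallest (0.063778 mol): C 3.500, H 1.500, O 1.000
Multiplying each by 2 gives whole numbers: C 7.00, H 3.00, O 2.00
Empirical formula: C7H3O2
Empirical-formula mass = 119.10 g/mol; 476 ÷ 119.10 ≈ 4, so the molecular formula is C28H12O8.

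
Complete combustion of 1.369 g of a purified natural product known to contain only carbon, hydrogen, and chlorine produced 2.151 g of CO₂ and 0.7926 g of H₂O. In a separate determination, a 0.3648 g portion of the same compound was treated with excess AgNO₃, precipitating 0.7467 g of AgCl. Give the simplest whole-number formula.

mol C = 2.151 g CO₂ ÷ 44.009 g/mol = 0.048876 mol
mol H = 2 × 0.7926 g H₂O ÷ 18.015 g/mol = 0.087993 mol
From the AgCl data: mol Cl per gram of compound = (0.7467 ÷ 143.318) ÷ 0.3648 = 0.014282 mol/g, so in the 1.369 g combustion sample mol Cl = 0.019552 mol
Divide by the smallest (0.019552 mol): C 2.500, H 4.500, Cl 1.000
Multiplying each by 2 gives whole numbers: C 5.00, H 9.00, Cl 2.00

C5H9Cl2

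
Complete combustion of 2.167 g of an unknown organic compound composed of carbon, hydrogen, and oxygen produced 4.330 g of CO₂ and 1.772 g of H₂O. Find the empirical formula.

mol C = 4.330 g CO₂ ÷ 44.009 g/mol = 0.098389 mol
mol H = 2 × 1.772 g H₂O ÷ 18.015 g/mol = 0.19672 mol
mass O = 2.167 − (1.1817 + 0.19830) = 0.78695 g → mol O = 0.78695 ÷ 15.999 = 0.049188 mol
Divide by the smallest (0.049188 mol): C 2.000, H 3.999, O 1.000

C2H4O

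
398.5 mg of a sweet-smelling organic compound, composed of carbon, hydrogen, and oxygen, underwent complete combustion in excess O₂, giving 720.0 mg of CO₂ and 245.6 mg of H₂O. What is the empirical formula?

mol C = 0.7200 g CO₂ ÷ 44.009 g/mol = 0.016360 mol
mol H = 2 × 0.2456 g H₂O ÷ 18.015 g/mol = 0.027266 mol
mass O = 0.3985 − (0.19650 + 0.027484) = 0.17451 g → mol O = 0.17451 ÷ 15.999 = 0.010908 mol
Divide by the smallest (0.010908 mol): C 1.500, H 2.500, O 1.000
Multiplying each by 2 gives whole numbers: C 3.00, H 5.00, O 2.00

C3H5O2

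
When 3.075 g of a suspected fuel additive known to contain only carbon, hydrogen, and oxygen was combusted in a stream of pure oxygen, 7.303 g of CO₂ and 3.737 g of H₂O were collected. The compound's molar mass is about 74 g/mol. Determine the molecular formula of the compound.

mol C = 7.303 g CO₂ ÷ 44.009 g/mol = 0.16594 mol
mol H = 2 × 3.737 g H₂O ÷ 18.015 g/mol = 0.41488 mol
mass O = 3.075 − (1.9931 + 0.41820) = 0.66366 g → mol O = 0.66366 ÷ 15.999 = 0.041481 mol
Divide by the smallest (0.041481 mol): C 4.000, H 10.002, O 1.000
Empirical formula: C4H10O
Empirical-formula mass = 74.12 g/mol; 74 ÷ 74.12 ≈ 1, so the molecular formula is C4H10O.

C4H10O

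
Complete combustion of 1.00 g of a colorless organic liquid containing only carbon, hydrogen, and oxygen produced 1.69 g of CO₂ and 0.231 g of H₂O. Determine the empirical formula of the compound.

C6H4O5

mol C = 1.69 g CO₂ ÷ 44.009 g/mol = 0.03840 mol
mol H = 2 × 0.231 g H₂O ÷ 18.015 g/mol = 0.02565 mol
mass O = 1.00 − (0.4612 + 0.02585) = 0.5129 g → mol O = 0.5129 ÷ 15.999 = 0.03206 mol
Divide by the smallest (0.02565 mol): C 1.497, H 1.000, O 1.250
Multiplying each by 4 gives whole numbers: C 5.99, H 4.00, O 5.00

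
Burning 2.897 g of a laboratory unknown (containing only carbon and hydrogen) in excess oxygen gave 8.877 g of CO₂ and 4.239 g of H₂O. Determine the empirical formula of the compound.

C3H7

mol C = 8.877 g CO₂ ÷ 44.009 g/mol = 0.20171 mol
mol H = 2 × 4.239 g H₂O ÷ 18.015 g/mol = 0.47061 mol
Divide by the smallest (0.20171 mol): C 1.000, H 2.333
Multiplying each by 3 gives whole numbers: C 3.00, H 7.00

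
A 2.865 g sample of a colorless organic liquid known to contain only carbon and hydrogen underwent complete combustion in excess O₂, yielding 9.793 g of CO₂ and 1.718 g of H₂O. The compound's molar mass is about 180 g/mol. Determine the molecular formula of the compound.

C14H12

mol C = 9.793 g CO₂ ÷ 44.009 g/mol = 0.22252 mol
mol H = 2 × 1.718 g H₂O ÷ 18.015 g/mol = 0.19073 mol
Divide by the smallest (0.19073 mol): C 1.167, H 1.000
Multiplying each by 6 gives whole numbers: C 7.00, H 6.00
Empirical formula: C7H6
Empirical-formula mass = 90.12 g/mol; 180 ÷ 90.12 ≈ 2, so the molecular formula is C14H12.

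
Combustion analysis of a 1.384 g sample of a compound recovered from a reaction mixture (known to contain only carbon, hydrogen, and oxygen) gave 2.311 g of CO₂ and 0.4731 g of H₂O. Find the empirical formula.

C6H6O5

mol C = 2.311 g CO₂ ÷ 44.009 g/mol = 0.052512 mol
mol H = 2 × 0.4731 g H₂O ÷ 18.015 g/mol = 0.052523 mol
mass O = 1.384 − (0.63072 + 0.052943) = 0.70034 g → mol O = 0.70034 ÷ 15.999 = 0.043774 mol
Divide by the smallest (0.043774 mol): C 1.200, H 1.200, O 1.000
Multiplying each by 5 gives whole numbers: C 6.00, H 6.00, O 5.00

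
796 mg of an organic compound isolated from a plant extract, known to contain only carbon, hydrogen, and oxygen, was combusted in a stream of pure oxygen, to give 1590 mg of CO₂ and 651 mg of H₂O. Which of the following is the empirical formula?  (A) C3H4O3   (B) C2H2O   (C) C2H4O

mol C = 1.59 g CO₂ ÷ 44.009 g/mol = 0.03613 mol
mol H = 2 × 0.651 g H₂O ÷ 18.015 g/mol = 0.07227 mol
mass O = 0.796 − (0.4339 + 0.07285) = 0.2892 g → mol O = 0.2892 ÷ 15.999 = 0.01808 mol
Divide by the smallest (0.01808 mol): C 1.999, H 3.998, O 1.000

(C) C2H4O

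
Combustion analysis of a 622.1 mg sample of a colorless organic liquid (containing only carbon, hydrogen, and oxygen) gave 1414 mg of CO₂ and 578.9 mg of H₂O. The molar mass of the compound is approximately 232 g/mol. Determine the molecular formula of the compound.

mol C = 1.414 g CO₂ ÷ 44.009 g/mol = 0.032130 mol
mol H = 2 × 0.5789 g H₂O ÷ 18.015 g/mol = 0.064269 mol
mass O = 0.6221 − (0.38591 + 0.064783) = 0.17141 g → mol O = 0.17141 ÷ 15.999 = 0.010714 mol
Divide by the smallest (0.010714 mol): C 2.999, H 5.999, O 1.000
Empirical formula: C3H6O
Empirical-formula mass = 58.08 g/mol; 232 ÷ 58.08 ≈ 4, so the molecular formula is C12H24O4.

C12H24O4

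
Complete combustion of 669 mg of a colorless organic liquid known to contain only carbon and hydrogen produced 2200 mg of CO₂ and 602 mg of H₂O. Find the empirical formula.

mol C = 2.20 g CO₂ ÷ 44.009 g/mol = 0.04999 mol
mol H = 2 × 0.602 g H₂O ÷ 18.015 g/mol = 0.06683 mol
Divide by the smallest (0.04999 mol): C 1.000, H 1.337
Multiplying each by 3 gives whole numbers: C 3.00, H 4.01

C3H4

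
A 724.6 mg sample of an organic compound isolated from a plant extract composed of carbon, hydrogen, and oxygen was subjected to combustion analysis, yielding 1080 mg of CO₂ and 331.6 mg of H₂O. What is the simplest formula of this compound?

C2H3O2

mol C = 1.080 g CO₂ ÷ 44.009 g/mol = 0.024540 mol
mol H = 2 × 0.3316 g H₂O ÷ 18.015 g/mol = 0.036814 mol
mass O = 0.7246 − (0.29476 + 0.037108) = 0.39274 g → mol O = 0.39274 ÷ 15.999 = 0.024548 mol
Divide by the smallest (0.024540 mol): C 1.000, H 1.500, O 1.000
Multiplying each by 2 gives whole numbers: C 2.00, H 3.00, O 2.00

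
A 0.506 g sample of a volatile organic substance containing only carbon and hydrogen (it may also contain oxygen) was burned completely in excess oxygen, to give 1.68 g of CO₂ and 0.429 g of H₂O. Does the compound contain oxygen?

mol C = 1.68 g CO₂ ÷ 44.009 g/mol = 0.03817 mol
mol H = 2 × 0.429 g H₂O ÷ 18.015 g/mol = 0.04763 mol
C and H together account for 0.5065 g — essentially the entire 0.506 g sample — so the compound contains no oxygen.

no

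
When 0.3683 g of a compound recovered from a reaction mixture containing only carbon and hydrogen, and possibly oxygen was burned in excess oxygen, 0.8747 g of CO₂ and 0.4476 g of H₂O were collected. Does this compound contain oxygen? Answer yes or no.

yes

mol C = 0.8747 g CO₂ ÷ 44.009 g/mol = 0.019875 mol
mol H = 2 × 0.4476 g H₂O ÷ 18.015 g/mol = 0.049692 mol
C and H account for only 0.28881 g of the 0.3683 g sample; the remaining 0.079486 g must be oxygen.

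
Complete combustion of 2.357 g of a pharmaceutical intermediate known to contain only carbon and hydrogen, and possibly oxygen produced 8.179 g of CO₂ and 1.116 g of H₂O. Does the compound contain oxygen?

mol C = 8.179 g CO₂ ÷ 44.009 g/mol = 0.18585 mol
mol H = 2 × 1.116 g H₂O ÷ 18.015 g/mol = 0.12390 mol
C and H together account for 2.3571 g — essentially the entire 2.357 g sample — so the compound contains no oxygen.

no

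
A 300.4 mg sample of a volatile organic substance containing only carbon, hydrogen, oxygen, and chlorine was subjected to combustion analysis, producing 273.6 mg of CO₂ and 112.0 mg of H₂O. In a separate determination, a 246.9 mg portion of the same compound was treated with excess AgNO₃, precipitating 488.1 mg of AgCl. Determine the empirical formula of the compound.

C3H6Cl2O2

mol C = 0.2736 g CO₂ ÷ 44.009 g/mol = 0.0062169 mol
mol H = 2 × 0.1120 g H₂O ÷ 18.015 g/mol = 0.012434 mol
From the AgCl data: mol Cl per gram of compound = (0.4881 ÷ 143.318) ÷ 0.2469 = 0.013794 mol/g, so in the 0.3004 g combustion sample mol Cl = 0.0041437 mol
mass O = 0.3004 − (0.074671 + 0.012534 + 0.14689) = 0.066301 g → mol O = 0.066301 ÷ 15.999 = 0.0041441 mol
Divide by the smallest (0.0041437 mol): C 1.500, H 3.001, Cl 1.000, O 1.000
Multiplying each by 2 gives whole numbers: C 3.00, H 6.00, Cl 2.00, O 2.00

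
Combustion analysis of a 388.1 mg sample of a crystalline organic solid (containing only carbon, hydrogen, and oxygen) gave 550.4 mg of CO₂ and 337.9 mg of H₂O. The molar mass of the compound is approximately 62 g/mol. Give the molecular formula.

C2H6O2

mol C = 0.5504 g CO₂ ÷ 44.009 g/mol = 0.012507 mol
mol H = 2 × 0.3379 g H₂O ÷ 18.015 g/mol = 0.037513 mol
mass O = 0.3881 − (0.15022 + 0.037813) = 0.20007 g → mol O = 0.20007 ÷ 15.999 = 0.012505 mol
Divide by the smallest (0.012505 mol): C 1.000, H 3.000, O 1.000
Empirical formula: CH3O
Empirical-formula mass = 31.03 g/mol; 62 ÷ 31.03 ≈ 2, so the molecular formula is C2H6O2.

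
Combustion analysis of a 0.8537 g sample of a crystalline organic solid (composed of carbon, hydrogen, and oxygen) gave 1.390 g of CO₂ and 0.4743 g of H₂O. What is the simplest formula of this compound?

mol C = 1.390 g CO₂ ÷ 44.009 g/mol = 0.031584 mol
mol H = 2 × 0.4743 g H₂O ÷ 18.015 g/mol = 0.052656 mol
mass O = 0.8537 − (0.37936 + 0.053077) = 0.42126 g → mol O = 0.42126 ÷ 15.999 = 0.026331 mol
Divide by the smallest (0.026331 mol): C 1.200, H 2.000, O 1.000
Multiplying each by 5 gives whole numbers: C 6.00, H 10.00, O 5.00

C6H10O5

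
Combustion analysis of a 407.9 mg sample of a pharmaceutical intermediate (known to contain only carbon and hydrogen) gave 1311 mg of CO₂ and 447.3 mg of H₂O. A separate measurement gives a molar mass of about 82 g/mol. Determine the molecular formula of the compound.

mol C = 1.311 g CO₂ ÷ 44.009 g/mol = 0.029789 mol
mol H = 2 × 0.4473 g H₂O ÷ 18.015 g/mol = 0.049659 mol
Divide by the smallest (0.029789 mol): C 1.000, H 1.667
Multiplying each by 3 gives whole numbers: C 3.00, H 5.00
Empirical formula: C3H5
Empirical-formula mass = 41.07 g/mol; 82 ÷ 41.07 ≈ 2, so the molecular formula is C6H10.

C6H10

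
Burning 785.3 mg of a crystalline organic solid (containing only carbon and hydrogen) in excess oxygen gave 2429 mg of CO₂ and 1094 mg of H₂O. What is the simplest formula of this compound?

mol C = 2.429 g CO₂ ÷ 44.009 g/mol = 0.055193 mol
mol H = 2 × 1.094 g H₂O ÷ 18.015 g/mol = 0.12145 mol
Divide by the smallest (0.055193 mol): C 1.000, H 2.201
Multiplying each by 5 gives whole numbers: C 5.00, H 11.00

C5H11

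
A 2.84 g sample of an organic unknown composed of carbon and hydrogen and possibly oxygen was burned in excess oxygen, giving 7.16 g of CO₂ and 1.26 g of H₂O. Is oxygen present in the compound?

mol C = 7.16 g CO₂ ÷ 44.009 g/mol = 0.1627 mol
mol H = 2 × 1.26 g H₂O ÷ 18.015 g/mol = 0.1399 mol
C and H account for only 2.095 g of the 2.84 g sample; the remaining 0.7449 g must be oxygen.

yes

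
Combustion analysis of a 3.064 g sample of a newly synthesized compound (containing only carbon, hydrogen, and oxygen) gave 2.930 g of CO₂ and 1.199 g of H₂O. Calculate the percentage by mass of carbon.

mol C = 2.930 g CO₂ ÷ 44.009 g/mol = 0.066577 mol
mol H = 2 × 1.199 g H₂O ÷ 18.015 g/mol = 0.13311 mol
mass O = 3.064 − (0.79966 + 0.13418) = 2.1302 g → mol O = 2.1302 ÷ 15.999 = 0.13314 mol
mass % C = 0.79966 g ÷ 3.064 g × 100%

26.10%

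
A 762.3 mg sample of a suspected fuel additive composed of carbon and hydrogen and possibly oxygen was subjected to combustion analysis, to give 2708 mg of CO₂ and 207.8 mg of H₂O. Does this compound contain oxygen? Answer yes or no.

mol C = 2.708 g CO₂ ÷ 44.009 g/mol = 0.061533 mol
mol H = 2 × 0.2078 g H₂O ÷ 18.015 g/mol = 0.023070 mol
C and H together account for 0.76233 g — essentially the entire 0.7623 g sample — so the compound contains no oxygen.

no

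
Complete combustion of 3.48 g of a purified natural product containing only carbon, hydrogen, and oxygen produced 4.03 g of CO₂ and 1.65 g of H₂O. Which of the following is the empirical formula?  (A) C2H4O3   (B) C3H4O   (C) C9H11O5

mol C = 4.03 g CO₂ ÷ 44.009 g/mol = 0.09157 mol
mol H = 2 × 1.65 g H₂O ÷ 18.015 g/mol = 0.1832 mol
mass O = 3.48 − (1.100 + 0.1846) = 2.195 g → mol O = 2.195 ÷ 15.999 = 0.1372 mol
Divide by the smallest (0.09157 mol): C 1.000, H 2.000, O 1.499
Multiplying each by 2 gives whole numbers: C 2.00, H 4.00, O 3.00

(A) C2H4O3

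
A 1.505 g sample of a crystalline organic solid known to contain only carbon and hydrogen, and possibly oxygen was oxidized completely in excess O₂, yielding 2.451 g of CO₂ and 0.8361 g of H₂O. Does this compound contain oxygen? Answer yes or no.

yes

mol C = 2.451 g CO₂ ÷ 44.009 g/mol = 0.055693 mol
mol H = 2 × 0.8361 g H₂O ÷ 18.015 g/mol = 0.092823 mol
C and H account for only 0.76250 g of the 1.505 g sample; the remaining 0.74250 g must be oxygen.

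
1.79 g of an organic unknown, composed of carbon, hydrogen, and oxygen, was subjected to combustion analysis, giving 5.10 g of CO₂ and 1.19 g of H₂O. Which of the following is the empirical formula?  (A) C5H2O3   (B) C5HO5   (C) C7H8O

(C) C7H8O

mol C = 5.10 g CO₂ ÷ 44.009 g/mol = 0.1159 mol
mol H = 2 × 1.19 g H₂O ÷ 18.015 g/mol = 0.1321 mol
mass O = 1.79 − (1.392 + 0.1332) = 0.2649 g → mol O = 0.2649 ÷ 15.999 = 0.01656 mol
Divide by the smallest (0.01656 mol): C 6.998, H 7.978, O 1.000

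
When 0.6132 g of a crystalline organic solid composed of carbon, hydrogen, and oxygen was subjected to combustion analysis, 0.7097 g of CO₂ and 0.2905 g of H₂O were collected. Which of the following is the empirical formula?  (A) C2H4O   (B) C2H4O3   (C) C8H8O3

(B) C2H4O3

mol C = 0.7097 g CO₂ ÷ 44.009 g/mol = 0.016126 mol
mol H = 2 × 0.2905 g H₂O ÷ 18.015 g/mol = 0.032251 mol
mass O = 0.6132 − (0.19369 + 0.032509) = 0.38700 g → mol O = 0.38700 ÷ 15.999 = 0.024189 mol
Divide by the smallest (0.016126 mol): C 1.000, H 2.000, O 1.500
Multiplying each by 2 gives whole numbers: C 2.00, H 4.00, O 3.00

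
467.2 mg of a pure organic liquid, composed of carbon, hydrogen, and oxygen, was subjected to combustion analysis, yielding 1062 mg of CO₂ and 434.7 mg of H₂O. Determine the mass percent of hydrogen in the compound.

mol C = 1.062 g CO₂ ÷ 44.009 g/mol = 0.024131 mol
mol H = 2 × 0.4347 g H₂O ÷ 18.015 g/mol = 0.048260 mol
mass O = 0.4672 − (0.28984 + 0.048646) = 0.12871 g → mol O = 0.12871 ÷ 15.999 = 0.0080450 mol
mass % H = 0.048646 g ÷ 0.4672 g × 100%

10.41%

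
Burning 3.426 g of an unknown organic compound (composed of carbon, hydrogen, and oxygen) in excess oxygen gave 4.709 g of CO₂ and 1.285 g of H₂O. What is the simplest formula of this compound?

mol C = 4.709 g CO₂ ÷ 44.009 g/mol = 0.10700 mol
mol H = 2 × 1.285 g H₂O ÷ 18.015 g/mol = 0.14266 mol
mass O = 3.426 − (1.2852 + 0.14380) = 1.9970 g → mol O = 1.9970 ÷ 15.999 = 0.12482 mol
Divide by the smallest (0.10700 mol): C 1.000, H 1.333, O 1.167
Multiplying each by 6 gives whole numbers: C 6.00, H 8.00, O 7.00

C6H8O7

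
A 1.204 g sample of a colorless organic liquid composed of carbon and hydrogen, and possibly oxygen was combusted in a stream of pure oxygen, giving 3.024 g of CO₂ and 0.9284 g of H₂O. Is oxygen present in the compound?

mol C = 3.024 g CO₂ ÷ 44.009 g/mol = 0.068713 mol
mol H = 2 × 0.9284 g H₂O ÷ 18.015 g/mol = 0.10307 mol
C and H account for only 0.92921 g of the 1.204 g sample; the remaining 0.27479 g must be oxygen.

yes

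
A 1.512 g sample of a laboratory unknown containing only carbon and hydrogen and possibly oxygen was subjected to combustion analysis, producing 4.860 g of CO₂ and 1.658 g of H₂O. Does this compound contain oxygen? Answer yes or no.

mol C = 4.860 g CO₂ ÷ 44.009 g/mol = 0.11043 mol
mol H = 2 × 1.658 g H₂O ÷ 18.015 g/mol = 0.18407 mol
C and H together account for 1.5119 g — essentially the entire 1.512 g sample — so the compound contains no oxygen.

no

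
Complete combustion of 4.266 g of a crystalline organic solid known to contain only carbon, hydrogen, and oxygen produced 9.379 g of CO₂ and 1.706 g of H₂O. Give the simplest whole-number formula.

C9H8O4

mol C = 9.379 g CO₂ ÷ 44.009 g/mol = 0.21312 mol
mol H = 2 × 1.706 g H₂O ÷ 18.015 g/mol = 0.18940 mol
mass O = 4.266 − (2.5597 + 0.19091) = 1.5154 g → mol O = 1.5154 ÷ 15.999 = 0.094716 mol
Divide by the smallest (0.094716 mol): C 2.250, H 2.000, O 1.000
Multiplying each by 4 gives whole numbers: C 9.00, H 8.00, O 4.00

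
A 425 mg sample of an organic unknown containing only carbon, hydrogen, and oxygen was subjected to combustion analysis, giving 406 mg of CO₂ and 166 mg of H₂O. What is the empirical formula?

CH2O2

mol C = 0.406 g CO₂ ÷ 44.009 g/mol = 0.009225 mol
mol H = 2 × 0.166 g H₂O ÷ 18.015 g/mol = 0.01843 mol
mass O = 0.425 − (0.1108 + 0.01858) = 0.2956 g → mol O = 0.2956 ÷ 15.999 = 0.01848 mol
Divide by the smallest (0.009225 mol): C 1.000, H 1.998, O 2.003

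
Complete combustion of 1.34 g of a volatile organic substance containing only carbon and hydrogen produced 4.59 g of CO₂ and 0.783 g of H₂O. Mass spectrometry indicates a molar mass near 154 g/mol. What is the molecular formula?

mol C = 4.59 g CO₂ ÷ 44.009 g/mol = 0.1043 mol
mol H = 2 × 0.783 g H₂O ÷ 18.015 g/mol = 0.08693 mol
Divide by the smallest (0.08693 mol): C 1.200, H 1.000
Multiplying each by 5 gives whole numbers: C 6.00, H 5.00
Empirical formula: C6H5
Empirical-formula mass = 77.11 g/mol; 154 ÷ 77.11 ≈ 2, so the molecular formula is C12H10.

C12H10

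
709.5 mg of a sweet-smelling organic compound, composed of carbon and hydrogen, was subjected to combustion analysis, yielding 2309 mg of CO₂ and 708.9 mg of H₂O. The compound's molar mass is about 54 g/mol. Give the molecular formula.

mol C = 2.309 g CO₂ ÷ 44.009 g/mol = 0.052467 mol
mol H = 2 × 0.7089 g H₂O ÷ 18.015 g/mol = 0.078701 mol
Divide by the smallest (0.052467 mol): C 1.000, H 1.500
Multiplying each by 2 gives whole numbers: C 2.00, H 3.00
Empirical formula: C2H3
Empirical-formula mass = 27.05 g/mol; 54 ÷ 27.05 ≈ 2, so the molecular formula is C4H6.

C4H6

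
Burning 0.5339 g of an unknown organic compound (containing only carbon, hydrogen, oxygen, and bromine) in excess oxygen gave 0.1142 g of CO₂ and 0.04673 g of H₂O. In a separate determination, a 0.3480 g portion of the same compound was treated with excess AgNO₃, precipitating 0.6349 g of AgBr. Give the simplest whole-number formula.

CH2Br2O2

mol C = 0.1142 g CO₂ ÷ 44.009 g/mol = 0.0025949 mol
mol H = 2 × 0.04673 g H₂O ÷ 18.015 g/mol = 0.0051879 mol
From the AgBr data: mol Br per gram of compound = (0.6349 ÷ 187.772) ÷ 0.3480 = 0.0097162 mol/g, so in the 0.5339 g combustion sample mol Br = 0.0051875 mol
mass O = 0.5339 − (0.031168 + 0.0052294 + 0.41450) = 0.083004 g → mol O = 0.083004 ÷ 15.999 = 0.0051881 mol
Divide by the smallest (0.0025949 mol): C 1.000, H 1.999, Br 1.999, O 1.999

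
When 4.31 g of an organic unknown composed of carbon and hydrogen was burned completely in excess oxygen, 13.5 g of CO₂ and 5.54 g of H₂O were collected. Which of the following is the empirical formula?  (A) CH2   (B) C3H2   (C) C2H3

(A) CH2

mol C = 13.5 g CO₂ ÷ 44.009 g/mol = 0.3068 mol
mol H = 2 × 5.54 g H₂O ÷ 18.015 g/mol = 0.6150 mol
Divide by the smallest (0.3068 mol): C 1.000, H 2.005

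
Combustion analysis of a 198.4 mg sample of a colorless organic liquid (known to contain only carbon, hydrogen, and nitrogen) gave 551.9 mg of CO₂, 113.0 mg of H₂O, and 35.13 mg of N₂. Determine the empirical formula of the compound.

C5H5N

mol C = 0.5519 g CO₂ ÷ 44.009 g/mol = 0.012541 mol
mol H = 2 × 0.1130 g H₂O ÷ 18.015 g/mol = 0.012545 mol
mol N = 2 × 0.03513 g N₂ ÷ 28.014 g/mol = 0.0025080 mol
Divide by the smallest (0.0025080 mol): C 5.000, H 5.002, N 1.000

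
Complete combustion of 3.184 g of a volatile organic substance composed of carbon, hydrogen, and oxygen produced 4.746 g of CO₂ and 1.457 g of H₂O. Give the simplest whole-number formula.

C2H3O2

mol C = 4.746 g CO₂ ÷ 44.009 g/mol = 0.10784 mol
mol H = 2 × 1.457 g H₂O ÷ 18.015 g/mol = 0.16175 mol
mass O = 3.184 − (1.2953 + 0.16305) = 1.7257 g → mol O = 1.7257 ÷ 15.999 = 0.10786 mol
Divide by the smallest (0.10784 mol): C 1.000, H 1.500, O 1.000
Multiplying each by 2 gives whole numbers: C 2.00, H 3.00, O 2.00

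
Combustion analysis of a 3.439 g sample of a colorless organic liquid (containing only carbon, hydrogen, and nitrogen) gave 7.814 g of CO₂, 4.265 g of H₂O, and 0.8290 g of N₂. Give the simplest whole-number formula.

mol C = 7.814 g CO₂ ÷ 44.009 g/mol = 0.17755 mol
mol H = 2 × 4.265 g H₂O ÷ 18.015 g/mol = 0.47349 mol
mol N = 2 × 0.8290 g N₂ ÷ 28.014 g/mol = 0.059185 mol
Divide by the smallest (0.059185 mol): C 3.000, H 8.000, N 1.000

C3H8N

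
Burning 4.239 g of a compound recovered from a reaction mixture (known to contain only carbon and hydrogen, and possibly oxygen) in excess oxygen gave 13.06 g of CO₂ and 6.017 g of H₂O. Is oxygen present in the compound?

no

mol C = 13.06 g CO₂ ÷ 44.009 g/mol = 0.29676 mol
mol H = 2 × 6.017 g H₂O ÷ 18.015 g/mol = 0.66800 mol
C and H together account for 4.2377 g — essentially the entire 4.239 g sample — so the compound contains no oxygen.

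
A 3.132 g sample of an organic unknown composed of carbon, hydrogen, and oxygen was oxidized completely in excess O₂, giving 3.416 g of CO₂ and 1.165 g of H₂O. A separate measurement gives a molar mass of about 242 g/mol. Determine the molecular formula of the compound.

C6H10O10

mol C = 3.416 g CO₂ ÷ 44.009 g/mol = 0.077620 mol
mol H = 2 × 1.165 g H₂O ÷ 18.015 g/mol = 0.12934 mol
mass O = 3.132 − (0.93230 + 0.13037) = 2.0693 g → mol O = 2.0693 ÷ 15.999 = 0.12934 mol
Divide by the smallest (0.077620 mol): C 1.000, H 1.666, O 1.666
Multiplying each by 3 gives whole numbers: C 3.00, H 5.00, O 5.00
Empirical formula: C3H5O5
Empirical-formula mass = 121.07 g/mol; 242 ÷ 121.07 ≈ 2, so the molecular formula is C6H10O10.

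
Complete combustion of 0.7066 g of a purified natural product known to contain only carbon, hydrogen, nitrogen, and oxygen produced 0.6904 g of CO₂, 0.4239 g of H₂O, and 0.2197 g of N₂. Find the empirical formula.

mol C = 0.6904 g CO₂ ÷ 44.009 g/mol = 0.015688 mol
mol H = 2 × 0.4239 g H₂O ÷ 18.015 g/mol = 0.047061 mol
mol N = 2 × 0.2197 g N₂ ÷ 28.014 g/mol = 0.015685 mol
mass O = 0.7066 − (0.18842 + 0.047437 + 0.21970) = 0.25104 g → mol O = 0.25104 ÷ 15.999 = 0.015691 mol
Divide by the smallest (0.015685 mol): C 1.000, H 3.000, N 1.000, O 1.000

CH3NO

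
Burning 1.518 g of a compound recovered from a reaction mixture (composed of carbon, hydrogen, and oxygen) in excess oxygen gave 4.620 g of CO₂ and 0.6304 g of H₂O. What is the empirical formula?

mol C = 4.620 g CO₂ ÷ 44.009 g/mol = 0.10498 mol
mol H = 2 × 0.6304 g H₂O ÷ 18.015 g/mol = 0.069986 mol
mass O = 1.518 − (1.2609 + 0.070546) = 0.18656 g → mol O = 0.18656 ÷ 15.999 = 0.011661 mol
Divide by the smallest (0.011661 mol): C 9.003, H 6.002, O 1.000

C9H6O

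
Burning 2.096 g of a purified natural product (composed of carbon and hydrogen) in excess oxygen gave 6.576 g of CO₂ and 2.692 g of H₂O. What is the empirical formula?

CH2

mol C = 6.576 g CO₂ ÷ 44.009 g/mol = 0.14942 mol
mol H = 2 × 2.692 g H₂O ÷ 18.015 g/mol = 0.29886 mol
Divide by the smallest (0.14942 mol): C 1.000, H 2.000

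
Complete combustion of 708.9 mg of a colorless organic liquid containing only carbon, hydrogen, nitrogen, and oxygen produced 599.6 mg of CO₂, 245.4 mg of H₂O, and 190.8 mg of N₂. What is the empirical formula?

mol C = 0.5996 g CO₂ ÷ 44.009 g/mol = 0.013624 mol
mol H = 2 × 0.2454 g H₂O ÷ 18.015 g/mol = 0.027244 mol
mol N = 2 × 0.1908 g N₂ ÷ 28.014 g/mol = 0.013622 mol
mass O = 0.7089 − (0.16364 + 0.027462 + 0.19080) = 0.32699 g → mol O = 0.32699 ÷ 15.999 = 0.020438 mol
Divide by the smallest (0.013622 mol): C 1.000, H 2.000, N 1.000, O 1.500
Multiplying each by 2 gives whole numbers: C 2.00, H 4.00, N 2.00, O 3.00

C2H4N2O3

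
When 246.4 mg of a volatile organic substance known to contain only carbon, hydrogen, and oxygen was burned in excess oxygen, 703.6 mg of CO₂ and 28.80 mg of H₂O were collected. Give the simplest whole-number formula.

C5HO

mol C = 0.7036 g CO₂ ÷ 44.009 g/mol = 0.015988 mol
mol H = 2 × 0.02880 g H₂O ÷ 18.015 g/mol = 0.0031973 mol
mass O = 0.2464 − (0.19203 + 0.0032229) = 0.051150 g → mol O = 0.051150 ÷ 15.999 = 0.0031970 mol
Divide by the smallest (0.0031970 mol): C 5.001, H 1.000, O 1.000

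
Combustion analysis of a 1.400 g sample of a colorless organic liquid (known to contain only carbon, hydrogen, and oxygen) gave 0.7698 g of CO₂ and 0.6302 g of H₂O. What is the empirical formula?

mol C = 0.7698 g CO₂ ÷ 44.009 g/mol = 0.017492 mol
mol H = 2 × 0.6302 g H₂O ÷ 18.015 g/mol = 0.069964 mol
mass O = 1.400 − (0.21009 + 0.070524) = 1.1194 g → mol O = 1.1194 ÷ 15.999 = 0.069966 mol
Divide by the smallest (0.017492 mol): C 1.000, H 4.000, O 4.000

CH4O4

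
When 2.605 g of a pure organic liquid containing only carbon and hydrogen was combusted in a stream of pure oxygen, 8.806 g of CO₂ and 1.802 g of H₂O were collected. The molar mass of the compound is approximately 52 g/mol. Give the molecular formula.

C4H4

mol C = 8.806 g CO₂ ÷ 44.009 g/mol = 0.20010 mol
mol H = 2 × 1.802 g H₂O ÷ 18.015 g/mol = 0.20006 mol
Divide by the smallest (0.20006 mol): C 1.000, H 1.000
Empirical formula: CH
Empirical-formula mass = 13.02 g/mol; 52 ÷ 13.02 ≈ 4, so the molecular formula is C4H4.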